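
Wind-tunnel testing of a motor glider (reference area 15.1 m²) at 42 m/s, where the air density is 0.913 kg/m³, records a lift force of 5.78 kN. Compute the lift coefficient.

CL = 0.475

From L = ½ρv²S·CL, rearranging gives CL = 2L/(ρv²S).
CL = 2 × 5780 / (0.913 × 42² × 15.1) = 0.475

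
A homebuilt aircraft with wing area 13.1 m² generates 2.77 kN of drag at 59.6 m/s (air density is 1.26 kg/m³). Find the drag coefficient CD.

CD = 0.0945

From D = ½ρv²S·CD, rearranging gives CD = 2D/(ρv²S).
CD = 2 × 2770 / (1.26 × 59.6² × 13.1) = 0.0945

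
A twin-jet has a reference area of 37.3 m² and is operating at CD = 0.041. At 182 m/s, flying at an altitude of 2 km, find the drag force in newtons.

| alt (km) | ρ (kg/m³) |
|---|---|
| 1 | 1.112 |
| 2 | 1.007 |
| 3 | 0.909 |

At 2 km, from the table: ρ = 1.007 kg/m³.
Dynamic pressure q = ½ρv² = ½ × 1.007 × 182² = 16680 Pa.
D = q·S·CD = 16680 × 37.3 × 0.041 = 25500 N ≈ 25.5 kN

D = 25500 N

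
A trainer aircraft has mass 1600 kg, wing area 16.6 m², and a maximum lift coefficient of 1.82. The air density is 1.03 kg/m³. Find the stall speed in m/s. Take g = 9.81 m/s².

V_stall = 31.8 m/s

Stall occurs when L = W at CL,max. W = mg = 1600 × 9.81 = 15700 N.
V_stall = √(2W/(ρ·S·CL,max)) = √(2 × 15700 / (1.03 × 16.6 × 1.82))
V_stall = √1009 = 31.8 m/s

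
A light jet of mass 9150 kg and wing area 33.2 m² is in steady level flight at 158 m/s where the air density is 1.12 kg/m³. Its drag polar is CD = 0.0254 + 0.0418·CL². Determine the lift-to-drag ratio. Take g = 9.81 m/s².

L/D = 7.17

Level flight ⇒ L = W = m·g = 9150 × 9.81 = 89762 N.
q = ½ρv² = ½ × 1.12 × 158² = 13980 Pa.
Required CL = L/(qS) = 89762/(13980·33.2) = 0.1934.
CD = 0.0254 + 0.0418 × 0.1934² = 0.02696.
L/D = CL/CD = 0.1934 / 0.02696 = 7.17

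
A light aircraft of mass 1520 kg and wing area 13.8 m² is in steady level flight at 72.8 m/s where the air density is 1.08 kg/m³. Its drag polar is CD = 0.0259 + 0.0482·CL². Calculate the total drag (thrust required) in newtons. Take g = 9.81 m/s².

Level flight ⇒ L = W = m·g = 1520 × 9.81 = 14911 N.
q = ½ρv² = ½ × 1.08 × 72.8² = 2862 Pa.
CL = 2W/(ρv²S) = 2×14911/(1.08×72.8²×13.8) = 0.3776.
CD = 0.0259 + 0.0482 × 0.3776² = 0.03277.
D = q·S·CD = 2862 × 13.8 × 0.03277 = 1294 N

D = 1290 N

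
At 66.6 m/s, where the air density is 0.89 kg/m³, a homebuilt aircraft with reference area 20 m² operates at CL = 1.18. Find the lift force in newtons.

L = 46600 N

L = ½ρv²S·CL = ½ × 0.89 × 66.6² × 20 × 1.18 = 46600 N ≈ 46.6 kN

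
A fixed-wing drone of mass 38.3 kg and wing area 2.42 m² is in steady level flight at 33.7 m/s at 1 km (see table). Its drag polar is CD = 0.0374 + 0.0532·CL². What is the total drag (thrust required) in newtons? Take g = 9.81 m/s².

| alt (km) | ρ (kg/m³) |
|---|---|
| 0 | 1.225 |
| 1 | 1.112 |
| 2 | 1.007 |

D = 62.1 N

At 1 km, from the table: ρ = 1.112 kg/m³.
Level flight ⇒ L = W = m·g = 38.3 × 9.81 = 375.72 N.
Dynamic pressure q = 0.5 × 1.112 × 33.7² = 631.4 Pa.
CL = 2W/(ρv²S) = 2×375.72/(1.112×33.7²×2.42) = 0.2459.
CD = 0.0374 + 0.0532 × 0.2459² = 0.04062.
D = q·S·CD = 631.4 × 2.42 × 0.04062 = 62.07 N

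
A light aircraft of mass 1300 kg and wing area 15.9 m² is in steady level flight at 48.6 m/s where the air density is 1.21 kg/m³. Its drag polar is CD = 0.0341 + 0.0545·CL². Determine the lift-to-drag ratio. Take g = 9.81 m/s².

L/D = 10.9

Weight W = mg = 1300 × 9.81 = 12753 N; in level flight L = W.
q = ½ρv² = ½ × 1.21 × 48.6² = 1429 Pa.
CL = W/(q·S) = 12753 / (1429 × 15.9) = 0.5613.
CD = 0.0341 + 0.0545 × 0.5613² = 0.05127.
L/D = CL/CD = 0.5613 / 0.05127 = 10.9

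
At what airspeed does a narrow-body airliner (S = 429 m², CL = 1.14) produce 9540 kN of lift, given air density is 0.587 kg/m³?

L = ½ρv²S·CL ⇒ v = √(2L/(ρ·S·CL))
v = √(2 × 9.54×10^6 / (0.587 × 429 × 1.14)) = √66460 = 258 m/s

v = 258 m/s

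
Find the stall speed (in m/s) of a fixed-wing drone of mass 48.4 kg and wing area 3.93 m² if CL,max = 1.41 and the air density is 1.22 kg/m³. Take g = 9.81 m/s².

Weight W = mg = 48.4 × 9.81 = 474.8 N.
V_stall = √(2W/(ρ·S·CL,max)) = √(2 × 474.8 / (1.22 × 3.93 × 1.41))
V_stall = √140.5 = 11.9 m/s

V_stall = 11.9 m/s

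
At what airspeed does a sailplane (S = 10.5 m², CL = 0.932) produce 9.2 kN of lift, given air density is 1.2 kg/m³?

v = 39.6 m/s

L = ½ρv²S·CL ⇒ v = √(2L/(ρ·S·CL))
v = √(2 × 9200 / (1.2 × 10.5 × 0.932)) = √1567 = 39.6 m/s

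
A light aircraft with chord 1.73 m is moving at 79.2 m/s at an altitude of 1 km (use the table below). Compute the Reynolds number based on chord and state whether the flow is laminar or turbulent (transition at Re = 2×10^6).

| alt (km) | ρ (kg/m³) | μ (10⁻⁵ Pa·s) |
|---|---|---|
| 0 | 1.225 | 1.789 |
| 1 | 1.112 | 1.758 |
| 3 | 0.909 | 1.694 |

Re = 8.67×10^6 (turbulent)

At 1 km, from the table: ρ = 1.112 kg/m³, μ = 1.758×10⁻⁵ Pa·s.
Re = ρ·v·c/μ = 1.112 × 79.2 × 1.73 / (1.758×10⁻⁵) = 8.67×10^6
Since 8.67×10^6 > 2×10^6, the flow is turbulent.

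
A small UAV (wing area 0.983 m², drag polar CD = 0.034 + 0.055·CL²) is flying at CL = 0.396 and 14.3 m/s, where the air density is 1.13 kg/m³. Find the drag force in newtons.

D = 4.84 N

CD = 0.034 + 0.055 × 0.396² = 0.04262
D = ½ρv²S·CD = ½ × 1.13 × 14.3² × 0.983 × 0.04262 = 4.84 N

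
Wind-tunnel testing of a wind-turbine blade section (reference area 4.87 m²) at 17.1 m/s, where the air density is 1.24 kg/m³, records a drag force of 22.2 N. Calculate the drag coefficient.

CD = 0.0251

From D = ½ρv²S·CD, rearranging gives CD = 2D/(ρv²S).
CD = 2 × 22.2 / (1.24 × 17.1² × 4.87) = 0.0251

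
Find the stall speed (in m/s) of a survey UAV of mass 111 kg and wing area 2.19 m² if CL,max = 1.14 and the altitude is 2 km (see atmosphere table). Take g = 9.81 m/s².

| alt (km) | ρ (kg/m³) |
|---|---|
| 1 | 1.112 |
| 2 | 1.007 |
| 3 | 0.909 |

V_stall = 29.4 m/s

At 2 km, from the table: ρ = 1.007 kg/m³.
Weight W = mg = 111 × 9.81 = 1089 N.
V_stall = √(2W/(ρ·S·CL,max)) = √(2 × 1089 / (1.007 × 2.19 × 1.14))
V_stall = √866.3 = 29.4 m/s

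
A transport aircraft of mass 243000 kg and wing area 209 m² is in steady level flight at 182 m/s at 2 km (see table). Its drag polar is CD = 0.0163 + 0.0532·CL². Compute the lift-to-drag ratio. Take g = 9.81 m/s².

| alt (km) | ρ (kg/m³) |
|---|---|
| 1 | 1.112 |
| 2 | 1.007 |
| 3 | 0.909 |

At 2 km, from the table: ρ = 1.007 kg/m³.
Weight W = mg = 243000 × 9.81 = 2.3838×10^6 N; in level flight L = W.
Dynamic pressure q = 0.5 × 1.007 × 182² = 16680 Pa.
CL = 2W/(ρv²S) = 2×2.3838×10^6/(1.007×182²×209) = 0.6839.
CD = 0.0163 + 0.0532 × 0.6839² = 0.04118.
L/D = CL/CD = 0.6839 / 0.04118 = 16.6

L/D = 16.6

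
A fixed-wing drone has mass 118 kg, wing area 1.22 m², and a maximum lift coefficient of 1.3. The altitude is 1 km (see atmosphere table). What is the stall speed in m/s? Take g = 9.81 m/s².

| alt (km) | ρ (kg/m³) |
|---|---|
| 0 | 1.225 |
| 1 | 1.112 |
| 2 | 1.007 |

At 1 km, from the table: ρ = 1.112 kg/m³.
At stall, lift equals weight: L = W = m·g = 118 × 9.81 = 1158 N.
V_stall = √(2W/(ρ·S·CL,max)) = √(2 × 1158 / (1.112 × 1.22 × 1.3))
V_stall = √1313 = 36.2 m/s

V_stall = 36.2 m/s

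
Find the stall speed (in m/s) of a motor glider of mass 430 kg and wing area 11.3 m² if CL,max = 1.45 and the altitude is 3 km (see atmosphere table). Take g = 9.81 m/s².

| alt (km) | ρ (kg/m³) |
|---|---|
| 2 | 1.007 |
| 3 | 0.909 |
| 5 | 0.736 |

At 3 km, from the table: ρ = 0.909 kg/m³.
At stall, lift equals weight: L = W = m·g = 430 × 9.81 = 4218 N.
V_stall = √(2W/(ρ·S·CL,max)) = √(2 × 4218 / (0.909 × 11.3 × 1.45))
V_stall = √566.4 = 23.8 m/s

V_stall = 23.8 m/s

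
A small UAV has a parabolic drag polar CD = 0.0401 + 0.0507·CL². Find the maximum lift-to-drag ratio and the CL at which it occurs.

(L/D)max = 11.1, at CL = 0.889

For CD = CD0 + K·CL², (L/D)max occurs at CL* = √(CD0/K) and equals 1/(2√(K·CD0)).
(L/D)max = 1/(2√(0.0507 × 0.0401)) = 1/(2 × 0.04509) = 11.1
CL* = √(0.0401/0.0507) = 0.889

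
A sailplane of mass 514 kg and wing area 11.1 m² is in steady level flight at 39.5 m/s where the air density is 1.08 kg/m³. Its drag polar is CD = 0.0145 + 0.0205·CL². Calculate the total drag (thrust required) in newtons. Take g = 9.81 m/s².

Level flight ⇒ L = W = m·g = 514 × 9.81 = 5042.3 N.
q = ½ρv² = ½ × 1.08 × 39.5² = 842.5 Pa.
CL = 2W/(ρv²S) = 2×5042.3/(1.08×39.5²×11.1) = 0.5392.
CD = 0.0145 + 0.0205 × 0.5392² = 0.02046.
D = q·S·CD = 842.5 × 11.1 × 0.02046 = 191.3 N

D = 191 N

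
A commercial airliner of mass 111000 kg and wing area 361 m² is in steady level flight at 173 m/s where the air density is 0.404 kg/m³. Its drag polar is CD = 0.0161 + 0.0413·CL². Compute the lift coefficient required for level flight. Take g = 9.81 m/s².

CL = 0.499

Weight W = mg = 111000 × 9.81 = 1.0889×10^6 N; in level flight L = W.
q = ½ρv² = ½ × 0.404 × 173² = 6046 Pa.
CL = 2W/(ρv²S) = 2×1.0889×10^6/(0.404×173²×361) = 0.4989.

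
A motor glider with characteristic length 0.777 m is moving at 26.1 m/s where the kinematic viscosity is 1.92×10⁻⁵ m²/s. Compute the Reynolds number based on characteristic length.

Re = 1.06×10^6

Re = v·c/ν = 26.1 × 0.777 / (1.92×10⁻⁵) = 1.06×10^6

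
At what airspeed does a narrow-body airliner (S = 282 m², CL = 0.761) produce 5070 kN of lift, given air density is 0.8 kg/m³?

L = ½ρv²S·CL ⇒ v = √(2L/(ρ·S·CL))
v = √(2 × 5.07×10^6 / (0.8 × 282 × 0.761)) = √59060 = 243 m/s

v = 243 m/s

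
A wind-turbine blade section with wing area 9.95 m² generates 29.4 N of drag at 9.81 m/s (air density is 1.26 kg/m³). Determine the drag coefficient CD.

CD = 0.0487

From D = ½ρv²S·CD, rearranging gives CD = 2D/(ρv²S).
CD = 2 × 29.4 / (1.26 × 9.81² × 9.95) = 0.0487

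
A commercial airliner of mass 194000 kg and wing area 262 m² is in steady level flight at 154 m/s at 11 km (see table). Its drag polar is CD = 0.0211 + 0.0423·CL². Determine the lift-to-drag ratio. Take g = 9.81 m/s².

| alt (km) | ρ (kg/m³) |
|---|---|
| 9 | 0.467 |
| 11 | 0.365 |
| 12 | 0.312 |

L/D = 12

At 11 km, from the table: ρ = 0.365 kg/m³.
In steady level flight, lift balances weight: W = mg = 194000 × 9.81 = 1.9031×10^6 N.
Dynamic pressure q = 0.5 × 0.365 × 154² = 4328 Pa.
Required CL = L/(qS) = 1.9031×10^6/(4328·262) = 1.678.
CD = 0.0211 + 0.0423 × 1.678² = 0.1402.
L/D = CL/CD = 1.678 / 0.1402 = 12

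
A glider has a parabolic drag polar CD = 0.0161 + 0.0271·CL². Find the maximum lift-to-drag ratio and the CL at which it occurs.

For CD = CD0 + K·CL², (L/D)max occurs at CL* = √(CD0/K) and equals 1/(2√(K·CD0)).
(L/D)max = 1/(2√(0.0271 × 0.0161)) = 1/(2 × 0.02089) = 23.9
CL* = √(0.0161/0.0271) = 0.771

(L/D)max = 23.9, at CL = 0.771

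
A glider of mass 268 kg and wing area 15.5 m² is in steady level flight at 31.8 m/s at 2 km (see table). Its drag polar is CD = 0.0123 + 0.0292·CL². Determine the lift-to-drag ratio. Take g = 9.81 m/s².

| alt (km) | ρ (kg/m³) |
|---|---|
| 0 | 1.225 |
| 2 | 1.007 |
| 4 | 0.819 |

L/D = 21.4

At 2 km, from the table: ρ = 1.007 kg/m³.
In steady level flight, lift balances weight: W = mg = 268 × 9.81 = 2629.1 N.
q = ½ρv² = ½ × 1.007 × 31.8² = 509.2 Pa.
Required CL = L/(qS) = 2629.1/(509.2·15.5) = 0.3331.
CD = 0.0123 + 0.0292 × 0.3331² = 0.01554.
L/D = CL/CD = 0.3331 / 0.01554 = 21.4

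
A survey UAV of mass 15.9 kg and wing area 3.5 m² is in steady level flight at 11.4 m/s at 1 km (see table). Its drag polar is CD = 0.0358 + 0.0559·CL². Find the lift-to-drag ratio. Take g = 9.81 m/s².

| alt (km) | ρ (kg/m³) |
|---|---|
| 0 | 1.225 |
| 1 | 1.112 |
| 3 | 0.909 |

At 1 km, from the table: ρ = 1.112 kg/m³.
Weight W = mg = 15.9 × 9.81 = 155.98 N; in level flight L = W.
Dynamic pressure q = 0.5 × 1.112 × 11.4² = 72.26 Pa.
CL = W/(q·S) = 155.98 / (72.26 × 3.5) = 0.6168.
CD = 0.0358 + 0.0559 × 0.6168² = 0.05706.
L/D = CL/CD = 0.6168 / 0.05706 = 10.8

L/D = 10.8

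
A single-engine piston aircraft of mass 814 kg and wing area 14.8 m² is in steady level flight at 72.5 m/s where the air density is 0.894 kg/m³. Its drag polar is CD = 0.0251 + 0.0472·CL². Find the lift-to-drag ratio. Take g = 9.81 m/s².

L/D = 8.32

Level flight ⇒ L = W = m·g = 814 × 9.81 = 7985.3 N.
Dynamic pressure q = 0.5 × 0.894 × 72.5² = 2350 Pa.
CL = 2W/(ρv²S) = 2×7985.3/(0.894×72.5²×14.8) = 0.2296.
CD = 0.0251 + 0.0472 × 0.2296² = 0.02759.
L/D = CL/CD = 0.2296 / 0.02759 = 8.32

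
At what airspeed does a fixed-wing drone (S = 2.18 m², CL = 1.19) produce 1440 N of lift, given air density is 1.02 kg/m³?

L = ½ρv²S·CL ⇒ v = √(2L/(ρ·S·CL))
v = √(2 × 1440 / (1.02 × 2.18 × 1.19)) = √1088 = 33 m/s

v = 33 m/s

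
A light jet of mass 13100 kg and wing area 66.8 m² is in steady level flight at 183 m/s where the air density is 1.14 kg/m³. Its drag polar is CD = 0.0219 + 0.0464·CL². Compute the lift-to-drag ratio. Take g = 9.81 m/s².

Weight W = mg = 13100 × 9.81 = 1.2851×10^5 N; in level flight L = W.
Dynamic pressure q = 0.5 × 1.14 × 183² = 19090 Pa.
CL = 2W/(ρv²S) = 2×1.2851×10^5/(1.14×183²×66.8) = 0.1008.
CD = 0.0219 + 0.0464 × 0.1008² = 0.02237.
L/D = CL/CD = 0.1008 / 0.02237 = 4.51

L/D = 4.51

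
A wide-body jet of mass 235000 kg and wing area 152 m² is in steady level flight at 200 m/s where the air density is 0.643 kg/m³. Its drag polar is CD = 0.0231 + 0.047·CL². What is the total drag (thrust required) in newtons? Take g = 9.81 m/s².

D = 1.73×10^5 N

Weight W = mg = 235000 × 9.81 = 2.3054×10^6 N; in level flight L = W.
Dynamic pressure q = 0.5 × 0.643 × 200² = 12860 Pa.
CL = 2W/(ρv²S) = 2×2.3054×10^6/(0.643×200²×152) = 1.179.
CD = 0.0231 + 0.047 × 1.179² = 0.08847.
D = q·S·CD = 12860 × 152 × 0.08847 = 1.729×10^5 N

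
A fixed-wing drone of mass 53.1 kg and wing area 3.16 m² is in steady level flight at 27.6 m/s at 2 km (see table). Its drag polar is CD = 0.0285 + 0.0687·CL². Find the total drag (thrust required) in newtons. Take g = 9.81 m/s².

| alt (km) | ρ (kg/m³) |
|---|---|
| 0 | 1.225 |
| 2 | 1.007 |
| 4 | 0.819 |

At 2 km, from the table: ρ = 1.007 kg/m³.
Level flight ⇒ L = W = m·g = 53.1 × 9.81 = 520.91 N.
q = ½ρv² = ½ × 1.007 × 27.6² = 383.5 Pa.
CL = W/(q·S) = 520.91 / (383.5 × 3.16) = 0.4298.
CD = 0.0285 + 0.0687 × 0.4298² = 0.04119.
D = q·S·CD = 383.5 × 3.16 × 0.04119 = 49.92 N

D = 49.9 N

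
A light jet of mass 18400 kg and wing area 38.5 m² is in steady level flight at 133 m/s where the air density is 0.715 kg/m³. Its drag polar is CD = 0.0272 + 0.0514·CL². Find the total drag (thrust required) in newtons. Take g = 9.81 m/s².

D = 13500 N

Level flight ⇒ L = W = m·g = 18400 × 9.81 = 1.805×10^5 N.
q = ½ρv² = ½ × 0.715 × 133² = 6324 Pa.
Required CL = L/(qS) = 1.805×10^5/(6324·38.5) = 0.7414.
CD = 0.0272 + 0.0514 × 0.7414² = 0.05545.
D = q·S·CD = 6324 × 38.5 × 0.05545 = 13500 N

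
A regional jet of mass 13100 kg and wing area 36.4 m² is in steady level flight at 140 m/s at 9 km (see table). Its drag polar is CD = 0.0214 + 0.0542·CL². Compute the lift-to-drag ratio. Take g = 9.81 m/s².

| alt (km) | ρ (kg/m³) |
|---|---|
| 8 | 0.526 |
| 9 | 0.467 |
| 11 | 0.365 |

At 9 km, from the table: ρ = 0.467 kg/m³.
Weight W = mg = 13100 × 9.81 = 1.2851×10^5 N; in level flight L = W.
q = ½ρv² = ½ × 0.467 × 140² = 4577 Pa.
CL = 2W/(ρv²S) = 2×1.2851×10^5/(0.467×140²×36.4) = 0.7714.
CD = 0.0214 + 0.0542 × 0.7714² = 0.05365.
L/D = CL/CD = 0.7714 / 0.05365 = 14.4

L/D = 14.4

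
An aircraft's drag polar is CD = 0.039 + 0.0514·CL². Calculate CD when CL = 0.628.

CD = 0.039 + 0.0514 × 0.628² = 0.039 + 0.02027 = 0.0593

CD = 0.0593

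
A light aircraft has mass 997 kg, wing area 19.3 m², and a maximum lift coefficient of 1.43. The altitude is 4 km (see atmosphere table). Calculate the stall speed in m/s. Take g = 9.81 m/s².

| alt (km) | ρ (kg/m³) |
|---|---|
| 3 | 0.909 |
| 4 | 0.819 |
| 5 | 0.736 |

At 4 km, from the table: ρ = 0.819 kg/m³.
Stall occurs when L = W at CL,max. W = mg = 997 × 9.81 = 9781 N.
V_stall = √(2W/(ρ·S·CL,max)) = √(2 × 9781 / (0.819 × 19.3 × 1.43))
V_stall = √865.4 = 29.4 m/s

V_stall = 29.4 m/s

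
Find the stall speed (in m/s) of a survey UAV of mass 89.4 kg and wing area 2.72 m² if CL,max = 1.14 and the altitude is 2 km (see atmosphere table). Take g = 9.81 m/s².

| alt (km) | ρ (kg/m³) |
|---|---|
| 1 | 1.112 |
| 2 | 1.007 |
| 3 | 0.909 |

V_stall = 23.7 m/s

At 2 km, from the table: ρ = 1.007 kg/m³.
At stall, lift equals weight: L = W = m·g = 89.4 × 9.81 = 877 N.
V_stall = √(2W/(ρ·S·CL,max)) = √(2 × 877 / (1.007 × 2.72 × 1.14))
V_stall = √561.7 = 23.7 m/s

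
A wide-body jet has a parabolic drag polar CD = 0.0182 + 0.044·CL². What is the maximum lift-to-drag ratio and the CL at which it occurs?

For CD = CD0 + K·CL², (L/D)max occurs at CL* = √(CD0/K) and equals 1/(2√(K·CD0)).
(L/D)max = 1/(2√(0.044 × 0.0182)) = 1/(2 × 0.0283) = 17.7
CL* = √(0.0182/0.044) = 0.643

(L/D)max = 17.7, at CL = 0.643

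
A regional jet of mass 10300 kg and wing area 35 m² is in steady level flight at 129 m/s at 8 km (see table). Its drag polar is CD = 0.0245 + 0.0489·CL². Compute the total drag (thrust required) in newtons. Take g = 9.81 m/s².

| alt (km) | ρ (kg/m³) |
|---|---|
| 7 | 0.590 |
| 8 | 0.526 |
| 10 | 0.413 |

At 8 km, from the table: ρ = 0.526 kg/m³.
In steady level flight, lift balances weight: W = mg = 10300 × 9.81 = 1.0104×10^5 N.
q = ½ρv² = ½ × 0.526 × 129² = 4377 Pa.
CL = W/(q·S) = 1.0104×10^5 / (4377 × 35) = 0.6596.
CD = 0.0245 + 0.0489 × 0.6596² = 0.04578.
D = q·S·CD = 4377 × 35 × 0.04578 = 7012 N

D = 7010 N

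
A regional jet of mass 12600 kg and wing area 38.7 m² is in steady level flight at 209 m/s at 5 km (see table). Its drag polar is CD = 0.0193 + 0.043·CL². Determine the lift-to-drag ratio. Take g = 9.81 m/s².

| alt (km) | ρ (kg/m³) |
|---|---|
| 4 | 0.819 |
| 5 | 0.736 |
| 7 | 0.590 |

L/D = 9.46

At 5 km, from the table: ρ = 0.736 kg/m³.
In steady level flight, lift balances weight: W = mg = 12600 × 9.81 = 1.2361×10^5 N.
Dynamic pressure q = 0.5 × 0.736 × 209² = 16070 Pa.
CL = W/(q·S) = 1.2361×10^5 / (16070 × 38.7) = 0.1987.
CD = 0.0193 + 0.043 × 0.1987² = 0.021.
L/D = CL/CD = 0.1987 / 0.021 = 9.46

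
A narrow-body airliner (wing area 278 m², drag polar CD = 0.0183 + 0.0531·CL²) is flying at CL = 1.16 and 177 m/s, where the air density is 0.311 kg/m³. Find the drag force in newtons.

CD = 0.0183 + 0.0531 × 1.16² = 0.08975
D = ½ρv²S·CD = ½ × 0.311 × 177² × 278 × 0.08975 = 1.22×10^5 N

D = 1.22×10^5 N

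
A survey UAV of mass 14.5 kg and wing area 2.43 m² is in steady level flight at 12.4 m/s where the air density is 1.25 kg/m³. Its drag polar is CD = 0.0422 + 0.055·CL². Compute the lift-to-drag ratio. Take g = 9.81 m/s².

L/D = 9.73

Weight W = mg = 14.5 × 9.81 = 142.25 N; in level flight L = W.
q = ½ρv² = ½ × 1.25 × 12.4² = 96.1 Pa.
CL = 2W/(ρv²S) = 2×142.25/(1.25×12.4²×2.43) = 0.6091.
CD = 0.0422 + 0.055 × 0.6091² = 0.06261.
L/D = CL/CD = 0.6091 / 0.06261 = 9.73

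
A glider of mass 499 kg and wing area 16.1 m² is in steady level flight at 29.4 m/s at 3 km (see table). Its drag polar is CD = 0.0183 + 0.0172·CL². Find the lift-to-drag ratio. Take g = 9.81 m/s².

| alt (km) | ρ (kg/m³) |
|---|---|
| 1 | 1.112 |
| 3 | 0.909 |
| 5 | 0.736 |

L/D = 27.1

At 3 km, from the table: ρ = 0.909 kg/m³.
Weight W = mg = 499 × 9.81 = 4895.2 N; in level flight L = W.
q = ½ρv² = ½ × 0.909 × 29.4² = 392.9 Pa.
Required CL = L/(qS) = 4895.2/(392.9·16.1) = 0.774.
CD = 0.0183 + 0.0172 × 0.774² = 0.0286.
L/D = CL/CD = 0.774 / 0.0286 = 27.1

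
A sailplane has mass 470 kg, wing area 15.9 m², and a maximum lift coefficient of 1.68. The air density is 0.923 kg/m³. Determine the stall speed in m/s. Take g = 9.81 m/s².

At stall, lift equals weight: L = W = m·g = 470 × 9.81 = 4611 N.
From L = ½ρV²S·CL,max = W: V_stall = √(2W/(ρSCL,max)) = √(2·4611/(0.923·15.9·1.68))
V_stall = √374 = 19.3 m/s

V_stall = 19.3 m/s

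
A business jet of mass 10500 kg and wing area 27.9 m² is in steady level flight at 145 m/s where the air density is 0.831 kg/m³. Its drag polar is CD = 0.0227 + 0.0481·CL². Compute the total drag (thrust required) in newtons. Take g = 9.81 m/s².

D = 7630 N

Weight W = mg = 10500 × 9.81 = 1.03×10^5 N; in level flight L = W.
Dynamic pressure q = 0.5 × 0.831 × 145² = 8736 Pa.
Required CL = L/(qS) = 1.03×10^5/(8736·27.9) = 0.4226.
CD = 0.0227 + 0.0481 × 0.4226² = 0.03129.
D = q·S·CD = 8736 × 27.9 × 0.03129 = 7627 N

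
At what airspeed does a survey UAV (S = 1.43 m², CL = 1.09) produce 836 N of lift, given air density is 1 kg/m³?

v = 32.8 m/s

L = ½ρv²S·CL ⇒ v = √(2L/(ρ·S·CL))
v = √(2 × 836 / (1 × 1.43 × 1.09)) = √1073 = 32.8 m/s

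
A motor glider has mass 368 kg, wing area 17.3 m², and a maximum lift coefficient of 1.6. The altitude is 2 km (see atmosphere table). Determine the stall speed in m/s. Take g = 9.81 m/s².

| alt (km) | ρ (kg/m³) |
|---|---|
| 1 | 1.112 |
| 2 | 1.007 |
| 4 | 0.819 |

At 2 km, from the table: ρ = 1.007 kg/m³.
Stall occurs when L = W at CL,max. W = mg = 368 × 9.81 = 3610 N.
From L = ½ρV²S·CL,max = W: V_stall = √(2W/(ρSCL,max)) = √(2·3610/(1.007·17.3·1.6))
V_stall = √259 = 16.1 m/s

V_stall = 16.1 m/s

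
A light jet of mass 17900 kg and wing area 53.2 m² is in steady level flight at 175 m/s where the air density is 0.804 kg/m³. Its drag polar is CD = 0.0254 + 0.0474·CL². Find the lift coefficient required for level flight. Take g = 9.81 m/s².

In steady level flight, lift balances weight: W = mg = 17900 × 9.81 = 1.756×10^5 N.
Dynamic pressure q = 0.5 × 0.804 × 175² = 12310 Pa.
CL = 2W/(ρv²S) = 2×1.756×10^5/(0.804×175²×53.2) = 0.2681.

CL = 0.268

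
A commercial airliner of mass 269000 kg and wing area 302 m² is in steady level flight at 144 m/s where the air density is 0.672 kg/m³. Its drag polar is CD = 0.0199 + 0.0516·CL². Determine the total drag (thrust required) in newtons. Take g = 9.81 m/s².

Level flight ⇒ L = W = m·g = 269000 × 9.81 = 2.6389×10^6 N.
Dynamic pressure q = 0.5 × 0.672 × 144² = 6967 Pa.
CL = 2W/(ρv²S) = 2×2.6389×10^6/(0.672×144²×302) = 1.254.
CD = 0.0199 + 0.0516 × 1.254² = 0.1011.
D = q·S·CD = 6967 × 302 × 0.1011 = 2.126×10^5 N

D = 2.13×10^5 N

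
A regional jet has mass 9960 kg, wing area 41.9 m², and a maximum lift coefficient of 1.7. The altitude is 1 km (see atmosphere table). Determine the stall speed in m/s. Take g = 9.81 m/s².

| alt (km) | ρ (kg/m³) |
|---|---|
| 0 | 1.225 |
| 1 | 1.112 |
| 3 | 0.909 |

At 1 km, from the table: ρ = 1.112 kg/m³.
At stall, lift equals weight: L = W = m·g = 9960 × 9.81 = 97710 N.
V_stall = √(2W/(ρ·S·CL,max)) = √(2 × 97710 / (1.112 × 41.9 × 1.7))
V_stall = √2467 = 49.7 m/s

V_stall = 49.7 m/s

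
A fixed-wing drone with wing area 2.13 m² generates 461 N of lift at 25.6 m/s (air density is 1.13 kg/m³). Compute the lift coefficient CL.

CL = 0.585

From L = ½ρv²S·CL, rearranging gives CL = 2L/(ρv²S).
CL = 2 × 461 / (1.13 × 25.6² × 2.13) = 0.585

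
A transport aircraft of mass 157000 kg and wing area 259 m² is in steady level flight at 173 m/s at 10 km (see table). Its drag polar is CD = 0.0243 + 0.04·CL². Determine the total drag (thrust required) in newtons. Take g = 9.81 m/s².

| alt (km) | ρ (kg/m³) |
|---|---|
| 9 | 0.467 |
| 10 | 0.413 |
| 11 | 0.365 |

At 10 km, from the table: ρ = 0.413 kg/m³.
Level flight ⇒ L = W = m·g = 157000 × 9.81 = 1.5402×10^6 N.
q = ½ρv² = ½ × 0.413 × 173² = 6180 Pa.
CL = 2W/(ρv²S) = 2×1.5402×10^6/(0.413×173²×259) = 0.9622.
CD = 0.0243 + 0.04 × 0.9622² = 0.06133.
D = q·S·CD = 6180 × 259 × 0.06133 = 98170 N

D = 98200 N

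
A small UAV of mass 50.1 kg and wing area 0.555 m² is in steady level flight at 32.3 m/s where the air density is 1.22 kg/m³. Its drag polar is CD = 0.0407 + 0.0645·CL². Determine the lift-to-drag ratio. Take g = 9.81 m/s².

L/D = 8.4

Weight W = mg = 50.1 × 9.81 = 491.48 N; in level flight L = W.
Dynamic pressure q = 0.5 × 1.22 × 32.3² = 636.4 Pa.
CL = 2W/(ρv²S) = 2×491.48/(1.22×32.3²×0.555) = 1.391.
CD = 0.0407 + 0.0645 × 1.391² = 0.1656.
L/D = CL/CD = 1.391 / 0.1656 = 8.4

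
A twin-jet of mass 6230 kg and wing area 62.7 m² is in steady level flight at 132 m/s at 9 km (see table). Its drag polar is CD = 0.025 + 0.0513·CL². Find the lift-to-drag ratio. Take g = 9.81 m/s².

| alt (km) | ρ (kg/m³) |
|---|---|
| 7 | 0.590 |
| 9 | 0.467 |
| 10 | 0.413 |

L/D = 8.57

At 9 km, from the table: ρ = 0.467 kg/m³.
Level flight ⇒ L = W = m·g = 6230 × 9.81 = 61116 N.
q = ½ρv² = ½ × 0.467 × 132² = 4069 Pa.
CL = 2W/(ρv²S) = 2×61116/(0.467×132²×62.7) = 0.2396.
CD = 0.025 + 0.0513 × 0.2396² = 0.02794.
L/D = CL/CD = 0.2396 / 0.02794 = 8.57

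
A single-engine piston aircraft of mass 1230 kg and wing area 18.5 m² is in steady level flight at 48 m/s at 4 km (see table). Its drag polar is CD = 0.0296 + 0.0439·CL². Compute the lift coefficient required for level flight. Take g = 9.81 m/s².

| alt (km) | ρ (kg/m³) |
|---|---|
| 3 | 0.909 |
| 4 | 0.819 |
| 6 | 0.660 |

CL = 0.691

At 4 km, from the table: ρ = 0.819 kg/m³.
Level flight ⇒ L = W = m·g = 1230 × 9.81 = 12066 N.
Dynamic pressure q = 0.5 × 0.819 × 48² = 943.5 Pa.
Required CL = L/(qS) = 12066/(943.5·18.5) = 0.6913.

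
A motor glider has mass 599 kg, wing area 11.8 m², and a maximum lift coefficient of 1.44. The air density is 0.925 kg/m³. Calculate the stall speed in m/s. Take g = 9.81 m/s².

Weight W = mg = 599 × 9.81 = 5876 N.
From L = ½ρV²S·CL,max = W: V_stall = √(2W/(ρSCL,max)) = √(2·5876/(0.925·11.8·1.44))
V_stall = √747.7 = 27.3 m/s

V_stall = 27.3 m/s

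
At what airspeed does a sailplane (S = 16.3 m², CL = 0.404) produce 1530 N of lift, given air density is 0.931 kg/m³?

v = 22.3 m/s

L = ½ρv²S·CL ⇒ v = √(2L/(ρ·S·CL))
v = √(2 × 1530 / (0.931 × 16.3 × 0.404)) = √499.1 = 22.3 m/s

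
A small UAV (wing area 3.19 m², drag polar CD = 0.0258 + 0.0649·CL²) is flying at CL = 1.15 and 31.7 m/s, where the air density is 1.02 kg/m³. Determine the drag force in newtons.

D = 182 N

CD = 0.0258 + 0.0649 × 1.15² = 0.1116
D = ½ρv²S·CD = ½ × 1.02 × 31.7² × 3.19 × 0.1116 = 182 N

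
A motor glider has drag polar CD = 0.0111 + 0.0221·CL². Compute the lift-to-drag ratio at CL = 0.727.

CD = 0.0111 + 0.0221 × 0.727² = 0.02278
L/D = CL/CD = 0.727 / 0.02278 = 31.9

L/D = 31.9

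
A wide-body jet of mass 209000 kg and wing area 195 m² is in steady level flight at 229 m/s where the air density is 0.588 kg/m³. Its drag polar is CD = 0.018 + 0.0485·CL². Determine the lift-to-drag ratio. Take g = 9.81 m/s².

L/D = 16.8

Weight W = mg = 209000 × 9.81 = 2.0503×10^6 N; in level flight L = W.
q = ½ρv² = ½ × 0.588 × 229² = 15420 Pa.
CL = W/(q·S) = 2.0503×10^6 / (15420 × 195) = 0.682.
CD = 0.018 + 0.0485 × 0.682² = 0.04056.
L/D = CL/CD = 0.682 / 0.04056 = 16.8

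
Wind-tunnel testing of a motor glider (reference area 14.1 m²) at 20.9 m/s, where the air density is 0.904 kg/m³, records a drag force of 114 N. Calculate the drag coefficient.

CD = 0.041

From D = ½ρv²S·CD, rearranging gives CD = 2D/(ρv²S).
CD = 2 × 114 / (0.904 × 20.9² × 14.1) = 0.041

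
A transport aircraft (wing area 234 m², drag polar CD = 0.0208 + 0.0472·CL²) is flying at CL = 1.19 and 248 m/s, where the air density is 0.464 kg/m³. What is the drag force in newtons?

D = 2.93×10^5 N

CD = 0.0208 + 0.0472 × 1.19² = 0.08764
D = ½ρv²S·CD = ½ × 0.464 × 248² × 234 × 0.08764 = 2.93×10^5 N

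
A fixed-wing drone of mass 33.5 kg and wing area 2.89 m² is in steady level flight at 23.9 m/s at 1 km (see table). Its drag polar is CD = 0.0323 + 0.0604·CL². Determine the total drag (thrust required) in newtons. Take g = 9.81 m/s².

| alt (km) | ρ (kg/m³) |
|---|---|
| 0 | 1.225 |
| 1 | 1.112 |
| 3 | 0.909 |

D = 36.8 N

At 1 km, from the table: ρ = 1.112 kg/m³.
In steady level flight, lift balances weight: W = mg = 33.5 × 9.81 = 328.63 N.
Dynamic pressure q = 0.5 × 1.112 × 23.9² = 317.6 Pa.
Required CL = L/(qS) = 328.63/(317.6·2.89) = 0.3581.
CD = 0.0323 + 0.0604 × 0.3581² = 0.04004.
D = q·S·CD = 317.6 × 2.89 × 0.04004 = 36.75 N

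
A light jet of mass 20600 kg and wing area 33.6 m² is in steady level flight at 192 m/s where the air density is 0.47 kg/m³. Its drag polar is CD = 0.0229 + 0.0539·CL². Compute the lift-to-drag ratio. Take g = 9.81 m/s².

Weight W = mg = 20600 × 9.81 = 2.0209×10^5 N; in level flight L = W.
q = ½ρv² = ½ × 0.47 × 192² = 8663 Pa.
CL = W/(q·S) = 2.0209×10^5 / (8663 × 33.6) = 0.6943.
CD = 0.0229 + 0.0539 × 0.6943² = 0.04888.
L/D = CL/CD = 0.6943 / 0.04888 = 14.2

L/D = 14.2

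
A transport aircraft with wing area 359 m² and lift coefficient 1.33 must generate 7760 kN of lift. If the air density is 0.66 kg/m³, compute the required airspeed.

v = 222 m/s

L = ½ρv²S·CL ⇒ v = √(2L/(ρ·S·CL))
v = √(2 × 7.76×10^6 / (0.66 × 359 × 1.33)) = √49250 = 222 m/s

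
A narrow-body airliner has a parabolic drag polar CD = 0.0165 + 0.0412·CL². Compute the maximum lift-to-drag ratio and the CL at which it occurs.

For CD = CD0 + K·CL², (L/D)max occurs at CL* = √(CD0/K) and equals 1/(2√(K·CD0)).
(L/D)max = 1/(2√(0.0412 × 0.0165)) = 1/(2 × 0.02607) = 19.2
CL* = √(0.0165/0.0412) = 0.633

(L/D)max = 19.2, at CL = 0.633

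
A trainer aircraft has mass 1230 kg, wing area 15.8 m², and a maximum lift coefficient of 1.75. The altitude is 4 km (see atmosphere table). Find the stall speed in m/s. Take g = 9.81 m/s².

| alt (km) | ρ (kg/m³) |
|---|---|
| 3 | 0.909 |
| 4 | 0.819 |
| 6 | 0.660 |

V_stall = 32.6 m/s

At 4 km, from the table: ρ = 0.819 kg/m³.
At stall, lift equals weight: L = W = m·g = 1230 × 9.81 = 12070 N.
From L = ½ρV²S·CL,max = W: V_stall = √(2W/(ρSCL,max)) = √(2·12070/(0.819·15.8·1.75))
V_stall = √1066 = 32.6 m/s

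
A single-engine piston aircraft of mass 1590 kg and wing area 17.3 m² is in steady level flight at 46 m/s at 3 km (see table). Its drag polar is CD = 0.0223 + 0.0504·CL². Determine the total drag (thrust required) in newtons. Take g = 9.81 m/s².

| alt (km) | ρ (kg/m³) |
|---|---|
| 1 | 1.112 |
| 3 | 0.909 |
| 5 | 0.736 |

At 3 km, from the table: ρ = 0.909 kg/m³.
In steady level flight, lift balances weight: W = mg = 1590 × 9.81 = 15598 N.
Dynamic pressure q = 0.5 × 0.909 × 46² = 961.7 Pa.
CL = 2W/(ρv²S) = 2×15598/(0.909×46²×17.3) = 0.9375.
CD = 0.0223 + 0.0504 × 0.9375² = 0.0666.
D = q·S·CD = 961.7 × 17.3 × 0.0666 = 1108 N

D = 1110 N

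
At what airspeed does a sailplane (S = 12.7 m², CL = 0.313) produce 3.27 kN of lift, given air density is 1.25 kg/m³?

L = ½ρv²S·CL ⇒ v = √(2L/(ρ·S·CL))
v = √(2 × 3270 / (1.25 × 12.7 × 0.313)) = √1316 = 36.3 m/s

v = 36.3 m/s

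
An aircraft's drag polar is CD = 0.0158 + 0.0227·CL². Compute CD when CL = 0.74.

CD = 0.0158 + 0.0227 × 0.74² = 0.0158 + 0.01243 = 0.0282

CD = 0.0282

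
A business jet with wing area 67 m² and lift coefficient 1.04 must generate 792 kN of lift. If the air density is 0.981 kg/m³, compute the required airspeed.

L = ½ρv²S·CL ⇒ v = √(2L/(ρ·S·CL))
v = √(2 × 7.92×10^5 / (0.981 × 67 × 1.04)) = √23170 = 152 m/s

v = 152 m/s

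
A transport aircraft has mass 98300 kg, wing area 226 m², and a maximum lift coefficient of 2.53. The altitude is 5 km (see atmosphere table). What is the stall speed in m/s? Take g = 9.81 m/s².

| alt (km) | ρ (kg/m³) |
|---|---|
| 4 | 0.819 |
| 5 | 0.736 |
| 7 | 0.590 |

At 5 km, from the table: ρ = 0.736 kg/m³.
Stall occurs when L = W at CL,max. W = mg = 98300 × 9.81 = 9.643×10^5 N.
V_stall = √(2W/(ρ·S·CL,max)) = √(2 × 9.643×10^5 / (0.736 × 226 × 2.53))
V_stall = √4583 = 67.7 m/s

V_stall = 67.7 m/s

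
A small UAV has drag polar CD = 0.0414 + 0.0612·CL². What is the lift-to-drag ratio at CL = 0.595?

CD = 0.0414 + 0.0612 × 0.595² = 0.06307
L/D = CL/CD = 0.595 / 0.06307 = 9.43

L/D = 9.43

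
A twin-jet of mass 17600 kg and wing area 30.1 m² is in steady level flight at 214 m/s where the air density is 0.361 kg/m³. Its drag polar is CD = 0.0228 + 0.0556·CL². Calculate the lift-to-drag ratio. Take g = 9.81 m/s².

Weight W = mg = 17600 × 9.81 = 1.7266×10^5 N; in level flight L = W.
q = ½ρv² = ½ × 0.361 × 214² = 8266 Pa.
CL = 2W/(ρv²S) = 2×1.7266×10^5/(0.361×214²×30.1) = 0.6939.
CD = 0.0228 + 0.0556 × 0.6939² = 0.04957.
L/D = CL/CD = 0.6939 / 0.04957 = 14

L/D = 14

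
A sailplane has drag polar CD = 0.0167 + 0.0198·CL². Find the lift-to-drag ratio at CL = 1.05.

CD = 0.0167 + 0.0198 × 1.05² = 0.03853
L/D = CL/CD = 1.05 / 0.03853 = 27.3

L/D = 27.3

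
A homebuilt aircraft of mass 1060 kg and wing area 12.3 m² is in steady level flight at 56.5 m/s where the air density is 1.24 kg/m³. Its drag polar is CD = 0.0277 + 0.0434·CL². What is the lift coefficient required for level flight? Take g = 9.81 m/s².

In steady level flight, lift balances weight: W = mg = 1060 × 9.81 = 10399 N.
q = ½ρv² = ½ × 1.24 × 56.5² = 1979 Pa.
CL = W/(q·S) = 10399 / (1979 × 12.3) = 0.4272.

CL = 0.427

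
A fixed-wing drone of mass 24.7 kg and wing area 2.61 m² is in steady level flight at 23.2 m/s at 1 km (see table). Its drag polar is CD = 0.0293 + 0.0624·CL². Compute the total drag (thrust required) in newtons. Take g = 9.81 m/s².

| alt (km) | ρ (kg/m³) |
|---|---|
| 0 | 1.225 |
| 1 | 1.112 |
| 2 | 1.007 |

D = 27.6 N

At 1 km, from the table: ρ = 1.112 kg/m³.
Level flight ⇒ L = W = m·g = 24.7 × 9.81 = 242.31 N.
Dynamic pressure q = 0.5 × 1.112 × 23.2² = 299.3 Pa.
Required CL = L/(qS) = 242.31/(299.3·2.61) = 0.3102.
CD = 0.0293 + 0.0624 × 0.3102² = 0.03531.
D = q·S·CD = 299.3 × 2.61 × 0.03531 = 27.58 N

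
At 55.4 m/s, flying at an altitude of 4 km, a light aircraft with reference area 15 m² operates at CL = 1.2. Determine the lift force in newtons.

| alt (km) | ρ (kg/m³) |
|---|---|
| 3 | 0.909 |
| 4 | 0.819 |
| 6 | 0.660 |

L = 22600 N

At 4 km, from the table: ρ = 0.819 kg/m³.
Dynamic pressure q = ½ρv² = ½ × 0.819 × 55.4² = 1257 Pa.
L = q·S·CL = 1257 × 15 × 1.2 = 22600 N ≈ 22.6 kN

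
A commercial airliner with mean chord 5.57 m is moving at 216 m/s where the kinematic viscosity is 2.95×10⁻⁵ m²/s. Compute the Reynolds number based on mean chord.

Re = v·c/ν = 216 × 5.57 / (2.95×10⁻⁵) = 4.08×10^7

Re = 4.08×10^7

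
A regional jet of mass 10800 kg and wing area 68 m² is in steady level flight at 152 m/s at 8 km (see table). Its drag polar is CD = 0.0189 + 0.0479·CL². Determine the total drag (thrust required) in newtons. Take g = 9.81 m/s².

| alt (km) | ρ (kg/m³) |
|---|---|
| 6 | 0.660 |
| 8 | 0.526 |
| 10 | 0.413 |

At 8 km, from the table: ρ = 0.526 kg/m³.
In steady level flight, lift balances weight: W = mg = 10800 × 9.81 = 1.0595×10^5 N.
Dynamic pressure q = 0.5 × 0.526 × 152² = 6076 Pa.
CL = W/(q·S) = 1.0595×10^5 / (6076 × 68) = 0.2564.
CD = 0.0189 + 0.0479 × 0.2564² = 0.02205.
D = q·S·CD = 6076 × 68 × 0.02205 = 9111 N

D = 9110 N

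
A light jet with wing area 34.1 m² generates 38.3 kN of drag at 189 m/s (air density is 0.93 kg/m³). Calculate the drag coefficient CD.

From D = ½ρv²S·CD, rearranging gives CD = 2D/(ρv²S).
CD = 2 × 38300 / (0.93 × 189² × 34.1) = 0.0676

CD = 0.0676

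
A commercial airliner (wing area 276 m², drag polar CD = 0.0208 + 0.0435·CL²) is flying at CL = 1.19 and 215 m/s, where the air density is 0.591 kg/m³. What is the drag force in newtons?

D = 3.11×10^5 N

CD = 0.0208 + 0.0435 × 1.19² = 0.0824
D = ½ρv²S·CD = ½ × 0.591 × 215² × 276 × 0.0824 = 3.11×10^5 N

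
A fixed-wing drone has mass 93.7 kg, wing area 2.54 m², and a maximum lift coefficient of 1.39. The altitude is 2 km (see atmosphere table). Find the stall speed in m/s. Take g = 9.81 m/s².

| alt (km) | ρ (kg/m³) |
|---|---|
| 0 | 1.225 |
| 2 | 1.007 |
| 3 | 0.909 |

At 2 km, from the table: ρ = 1.007 kg/m³.
Weight W = mg = 93.7 × 9.81 = 919.2 N.
V_stall = √(2W/(ρ·S·CL,max)) = √(2 × 919.2 / (1.007 × 2.54 × 1.39))
V_stall = √517.1 = 22.7 m/s

V_stall = 22.7 m/s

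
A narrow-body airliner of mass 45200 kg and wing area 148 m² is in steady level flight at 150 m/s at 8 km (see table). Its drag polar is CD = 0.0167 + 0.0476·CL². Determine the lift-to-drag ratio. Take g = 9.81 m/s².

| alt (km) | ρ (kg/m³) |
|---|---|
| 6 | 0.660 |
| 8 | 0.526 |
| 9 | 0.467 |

L/D = 17.5

At 8 km, from the table: ρ = 0.526 kg/m³.
Weight W = mg = 45200 × 9.81 = 4.4341×10^5 N; in level flight L = W.
Dynamic pressure q = 0.5 × 0.526 × 150² = 5918 Pa.
CL = W/(q·S) = 4.4341×10^5 / (5918 × 148) = 0.5063.
CD = 0.0167 + 0.0476 × 0.5063² = 0.0289.
L/D = CL/CD = 0.5063 / 0.0289 = 17.5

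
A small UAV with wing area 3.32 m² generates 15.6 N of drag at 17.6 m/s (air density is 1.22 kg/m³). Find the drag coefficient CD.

From D = ½ρv²S·CD, rearranging gives CD = 2D/(ρv²S).
CD = 2 × 15.6 / (1.22 × 17.6² × 3.32) = 0.0249

CD = 0.0249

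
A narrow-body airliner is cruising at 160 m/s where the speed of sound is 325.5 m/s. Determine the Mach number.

M = 0.492

M = v/a = 160 / 325.5 = 0.492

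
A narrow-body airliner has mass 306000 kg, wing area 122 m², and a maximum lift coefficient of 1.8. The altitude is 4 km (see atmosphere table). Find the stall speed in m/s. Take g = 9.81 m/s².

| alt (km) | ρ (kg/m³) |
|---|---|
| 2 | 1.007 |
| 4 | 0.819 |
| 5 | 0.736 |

At 4 km, from the table: ρ = 0.819 kg/m³.
Weight W = mg = 306000 × 9.81 = 3.002×10^6 N.
From L = ½ρV²S·CL,max = W: V_stall = √(2W/(ρSCL,max)) = √(2·3.002×10^6/(0.819·122·1.8))
V_stall = √33380 = 183 m/s

V_stall = 183 m/s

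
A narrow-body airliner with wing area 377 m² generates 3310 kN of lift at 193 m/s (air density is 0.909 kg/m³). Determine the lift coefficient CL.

CL = 0.519

From L = ½ρv²S·CL, rearranging gives CL = 2L/(ρv²S).
CL = 2 × 3.31×10^6 / (0.909 × 193² × 377) = 0.519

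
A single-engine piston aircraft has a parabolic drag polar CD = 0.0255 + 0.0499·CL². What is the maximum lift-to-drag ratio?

(L/D)max = 14

For CD = CD0 + K·CL², (L/D)max occurs at CL* = √(CD0/K) and equals 1/(2√(K·CD0)).
(L/D)max = 1/(2√(0.0499 × 0.0255)) = 1/(2 × 0.03567) = 14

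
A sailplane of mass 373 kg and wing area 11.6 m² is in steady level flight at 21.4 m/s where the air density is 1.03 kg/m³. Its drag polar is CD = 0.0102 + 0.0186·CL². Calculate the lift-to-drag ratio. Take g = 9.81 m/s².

L/D = 30.8

Weight W = mg = 373 × 9.81 = 3659.1 N; in level flight L = W.
Dynamic pressure q = 0.5 × 1.03 × 21.4² = 235.8 Pa.
CL = W/(q·S) = 3659.1 / (235.8 × 11.6) = 1.337.
CD = 0.0102 + 0.0186 × 1.337² = 0.04347.
L/D = CL/CD = 1.337 / 0.04347 = 30.8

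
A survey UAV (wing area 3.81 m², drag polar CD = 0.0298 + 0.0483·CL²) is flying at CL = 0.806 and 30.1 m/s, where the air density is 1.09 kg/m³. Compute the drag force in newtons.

CD = 0.0298 + 0.0483 × 0.806² = 0.06118
D = ½ρv²S·CD = ½ × 1.09 × 30.1² × 3.81 × 0.06118 = 115 N

D = 115 N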